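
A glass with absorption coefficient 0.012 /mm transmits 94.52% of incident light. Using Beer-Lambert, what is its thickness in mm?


Rearrange T = exp(-alpha * thickness):
  thickness = -ln(T) / alpha
  T = 94.52/100 = 0.9452
  ln(T) = -0.05636
  -ln(T) = 0.05636
  thickness = 0.05636 / 0.012 = 4.7 mm

4.7 mm


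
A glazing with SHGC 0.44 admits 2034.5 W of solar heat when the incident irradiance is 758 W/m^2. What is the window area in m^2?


Rearrange Q = Area * SHGC * Irradiance:
  Area = Q / (SHGC * Irradiance)
  Area = 2034.5 / (0.44 * 758) = 6.1 m^2

6.1 m^2


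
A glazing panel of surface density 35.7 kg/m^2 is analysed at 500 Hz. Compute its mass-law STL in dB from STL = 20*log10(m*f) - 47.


Mass law: STL = 20 * log10(m * f) - 47
  m * f = 35.7 * 500 = 17850
  log10(17850) = 4.25164
  STL = 20 * 4.25164 - 47 = 85.0328 - 47 = 38.0 dB

38.0 dB


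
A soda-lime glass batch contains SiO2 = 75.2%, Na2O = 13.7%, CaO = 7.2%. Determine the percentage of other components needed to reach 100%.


Sum the three major oxides:
  SiO2 + Na2O + CaO = 75.2 + 13.7 + 7.2 = 96.1%
Subtract from 100%:
  Others = 100 - 96.1 = 3.9%

3.9%


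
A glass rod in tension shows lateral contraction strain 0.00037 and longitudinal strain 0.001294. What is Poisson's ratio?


Poisson's ratio: nu = lateral strain / axial strain
  nu = 0.00037 / 0.001294 = 0.2859

0.2859


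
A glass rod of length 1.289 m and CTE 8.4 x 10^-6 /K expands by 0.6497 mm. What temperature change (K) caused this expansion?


Rearrange dL = alpha * L0 * dT for dT:
  dT = dL / (alpha * L0)
  dL (m) = 0.6497 / 1000 = 0.0006497
  dT = 0.0006497 / ((8.4 x 10^-6) * 1.289) = 60.0 K

60.0 K


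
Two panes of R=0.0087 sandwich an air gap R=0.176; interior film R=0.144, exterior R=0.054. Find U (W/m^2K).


Total thermal resistance (series):
  R_total = R_in + R_glass + R_air + R_glass + R_out
  R_total = 0.144 + 0.0087 + 0.176 + 0.0087 + 0.054 = 0.3914 m^2K/W
U-value = 1 / R_total = 1 / 0.3914 = 2.555 W/m^2K

2.555 W/m^2K


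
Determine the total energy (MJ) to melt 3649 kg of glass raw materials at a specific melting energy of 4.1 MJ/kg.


Total energy = mass * specific energy
  E = 3649 * 4.1 = 14960.9 MJ

14960.9 MJ


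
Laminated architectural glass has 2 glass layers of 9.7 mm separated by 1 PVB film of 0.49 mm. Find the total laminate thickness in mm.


Total thickness = glass contribution + PVB contribution
  Glass: 2 * 9.7 = 19.4 mm
  PVB: 1 * 0.49 = 0.49 mm
  Total = 19.4 + 0.49 = 19.89 mm

19.89 mm


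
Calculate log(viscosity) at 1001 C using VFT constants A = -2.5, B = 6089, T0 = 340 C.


VFT equation: log(eta) = A + B / (T - T0)
  T - T0 = 1001 - 340 = 661
  B / (T - T0) = 6089 / 661 = 9.212
  log(eta) = -2.5 + 9.212 = 6.712

6.712


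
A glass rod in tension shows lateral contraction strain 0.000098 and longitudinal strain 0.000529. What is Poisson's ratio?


Poisson's ratio: nu = lateral strain / axial strain
  nu = 0.000098 / 0.000529 = 0.1853

0.1853


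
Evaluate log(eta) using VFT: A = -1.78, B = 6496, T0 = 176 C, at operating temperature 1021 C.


VFT equation: log(eta) = A + B / (T - T0)
  T - T0 = 1021 - 176 = 845
  B / (T - T0) = 6496 / 845 = 7.688
  log(eta) = -1.78 + 7.688 = 5.908

5.908


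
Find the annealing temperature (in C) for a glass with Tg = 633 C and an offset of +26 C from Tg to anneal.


The annealing temperature is Tg plus the offset:
  T_anneal = 633 + 26 = 659 C

659 C


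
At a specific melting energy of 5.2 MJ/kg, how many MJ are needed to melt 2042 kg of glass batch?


Total energy = mass * specific energy
  E = 2042 * 5.2 = 10618.4 MJ

10618.4 MJ


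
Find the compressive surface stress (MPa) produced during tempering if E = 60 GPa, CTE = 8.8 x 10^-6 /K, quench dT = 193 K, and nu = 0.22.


Tempering stress: sigma = E * alpha * dT / (1 - nu)
  E (MPa) = 60 * 1000 = 60000
  Numerator = 60000 * (8.8 x 10^-6) * 193 = 101.904
  Denominator = 1 - 0.22 = 0.78
  sigma = 101.904 / 0.78 = 130.6 MPa

130.6 MPa


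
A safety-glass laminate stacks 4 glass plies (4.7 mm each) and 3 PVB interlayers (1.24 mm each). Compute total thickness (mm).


Total thickness = glass contribution + PVB contribution
  Glass: 4 * 4.7 = 18.8 mm
  PVB: 3 * 1.24 = 3.72 mm
  Total = 18.8 + 3.72 = 22.52 mm

22.52 mm


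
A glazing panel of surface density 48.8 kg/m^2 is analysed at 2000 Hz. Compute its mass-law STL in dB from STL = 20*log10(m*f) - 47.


Mass law: STL = 20 * log10(m * f) - 47
  m * f = 48.8 * 2000 = 97600
  log10(97600) = 4.98945
  STL = 20 * 4.98945 - 47 = 99.789 - 47 = 52.8 dB

52.8 dB


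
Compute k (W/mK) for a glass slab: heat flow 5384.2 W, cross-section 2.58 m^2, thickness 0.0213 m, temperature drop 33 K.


Fourier's law rearranged: k = Q * t / (A * dT)
  Numerator = 5384.2 * 0.0213 = 114.68346
  Denominator = 2.58 * 33 = 85.14
  k = 114.68346 / 85.14 = 1.347 W/mK

1.347 W/mK


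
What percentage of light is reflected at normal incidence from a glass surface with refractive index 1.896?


Fresnel reflectance at normal incidence:
  R = ((n - 1)/(n + 1))^2
  (n - 1)/(n + 1) = (1.896 - 1)/(1.896 + 1) = 0.309392
  R = 0.309392^2 = 0.0957234
  R(%) = 0.0957234 * 100 = 9.572%

9.572%


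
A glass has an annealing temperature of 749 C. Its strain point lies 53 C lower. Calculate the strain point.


Strain point = annealing point - difference:
  T_strain = 749 - 53 = 696 C

696 C


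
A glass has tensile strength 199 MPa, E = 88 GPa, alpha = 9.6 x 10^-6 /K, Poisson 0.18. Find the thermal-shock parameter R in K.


Thermal shock resistance: R = sigma * (1 - nu) / (E * alpha)
  Numerator = 199 * (1 - 0.18) = 163.18
  Denominator = 88 * 1000 * (9.6 x 10^-6) = 0.8448
  R = 163.18 / 0.8448 = 193.2 K

193.2 K


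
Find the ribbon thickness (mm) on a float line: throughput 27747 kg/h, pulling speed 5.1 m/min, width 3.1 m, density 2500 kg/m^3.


Ribbon cross-section from mass balance:
  Volume rate = throughput / density = 27747 / 2500 = 11.0988 m^3/h
  thickness = volume rate / (speed * 60 * width), i.e.
  thickness = throughput / (60 * speed * width * density) * 1000
  thickness = 27747 / (60 * 5.1 * 3.1 * 2500) * 1000 = 11.7 mm

11.7 mm


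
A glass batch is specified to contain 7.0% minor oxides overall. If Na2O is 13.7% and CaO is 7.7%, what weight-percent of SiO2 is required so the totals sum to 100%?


Known pieces sum to 100%:
  SiO2 = 100 - (others + Na2O + CaO)
  SiO2 = 100 - (7.0 + 13.7 + 7.7) = 71.6%

71.6%


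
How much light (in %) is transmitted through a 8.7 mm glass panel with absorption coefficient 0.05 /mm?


Beer-Lambert law: T = exp(-alpha * thickness)
  exponent = -0.05 * 8.7 = -0.435
  T = exp(-0.435) = 0.6473
  Percentage = 0.6473 * 100 = 64.73%

64.73%


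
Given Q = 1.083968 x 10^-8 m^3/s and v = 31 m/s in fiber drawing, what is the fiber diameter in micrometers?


Cross-sectional area from continuity:
  A = Q / v = 1.083968 x 10^-8 / 31 = 3.496671 x 10^-10 m^2
Diameter from circular cross-section:
  d = sqrt(4A / pi) * 10^6 (m -> um)
  d = sqrt(4 * 3.496671 x 10^-10 / pi) * 10^6 = 21.1 um

21.1 um


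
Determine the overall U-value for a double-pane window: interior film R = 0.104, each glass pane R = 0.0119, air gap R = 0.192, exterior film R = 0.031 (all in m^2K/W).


Total thermal resistance (series):
  R_total = R_in + R_glass + R_air + R_glass + R_out
  R_total = 0.104 + 0.0119 + 0.192 + 0.0119 + 0.031 = 0.3508 m^2K/W
U-value = 1 / R_total = 1 / 0.3508 = 2.851 W/m^2K

2.851 W/m^2K


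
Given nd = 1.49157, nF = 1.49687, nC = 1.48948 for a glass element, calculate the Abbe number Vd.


Abbe number formula: Vd = (nd - 1) / (nF - nC)
  nd - 1 = 1.49157 - 1 = 0.49157
  nF - nC = 1.49687 - 1.48948 = 0.00739
  Vd = 0.49157 / 0.00739 = 66.52

66.52


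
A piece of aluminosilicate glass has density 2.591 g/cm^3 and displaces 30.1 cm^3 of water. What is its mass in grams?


Rearrange rho = m / V:
  m = rho * V
  m = 2.591 * 30.1 = 77.989 g

77.989 g


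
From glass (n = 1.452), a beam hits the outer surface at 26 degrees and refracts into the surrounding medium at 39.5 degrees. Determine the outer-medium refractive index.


Apply Snell's law: n1 * sin(theta1) = n2 * sin(theta2)
  n2 = n1 * sin(theta1) / sin(theta2)
  sin(26) = 0.438371
  sin(39.5) = 0.636078
  n2 = 1.452 * 0.438371 / 0.636078 = 1.0007

1.0007


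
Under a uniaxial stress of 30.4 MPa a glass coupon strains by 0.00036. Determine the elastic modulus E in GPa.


Young's modulus: E = stress / strain
  E = 30.4 MPa / 0.00036 = 84444.44 MPa
Convert to GPa: 84444.44 / 1000 = 84.44 GPa

84.44 GPa


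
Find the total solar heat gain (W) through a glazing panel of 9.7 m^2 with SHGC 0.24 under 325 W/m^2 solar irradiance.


Solar heat gain: Q = Area * SHGC * Irradiance
  Q = 9.7 * 0.24 * 325 = 756.6 W

756.6 W


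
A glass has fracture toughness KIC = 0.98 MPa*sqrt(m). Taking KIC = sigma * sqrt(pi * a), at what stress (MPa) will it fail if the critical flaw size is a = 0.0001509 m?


Rearrange KIC = sigma * sqrt(pi * a):
  sigma = KIC / sqrt(pi * a)
  sqrt(pi * 0.0001509) = 0.021773
  sigma = 0.98 / 0.021773 = 45.01 MPa

45.01 MPa


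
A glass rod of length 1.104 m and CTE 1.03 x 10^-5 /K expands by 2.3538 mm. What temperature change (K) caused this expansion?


Rearrange dL = alpha * L0 * dT for dT:
  dT = dL / (alpha * L0)
  dL (m) = 2.3538 / 1000 = 0.0023538
  dT = 0.0023538 / ((1.03 x 10^-5) * 1.104) = 207.0 K

207.0 K


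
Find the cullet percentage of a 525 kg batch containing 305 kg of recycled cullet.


Cullet ratio = (cullet mass / total batch mass) * 100
  Ratio = 305 / 525 * 100 = 58.1%

58.1%


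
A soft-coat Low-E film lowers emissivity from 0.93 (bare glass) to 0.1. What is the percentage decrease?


Percentage reduction = (1 - coated/uncoated) * 100
  Ratio = 0.1 / 0.93 = 0.1075
  Reduction = (1 - 0.1075) * 100 = 89.2%

89.2%


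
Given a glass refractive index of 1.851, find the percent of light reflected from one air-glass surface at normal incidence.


Fresnel reflectance at normal incidence:
  R = ((n - 1)/(n + 1))^2
  (n - 1)/(n + 1) = (1.851 - 1)/(1.851 + 1) = 0.298492
  R = 0.298492^2 = 0.0890975
  R(%) = 0.0890975 * 100 = 8.91%

8.91%


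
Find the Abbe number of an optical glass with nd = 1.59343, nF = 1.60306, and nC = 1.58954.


Abbe number formula: Vd = (nd - 1) / (nF - nC)
  nd - 1 = 1.59343 - 1 = 0.59343
  nF - nC = 1.60306 - 1.58954 = 0.01352
  Vd = 0.59343 / 0.01352 = 43.89

43.89


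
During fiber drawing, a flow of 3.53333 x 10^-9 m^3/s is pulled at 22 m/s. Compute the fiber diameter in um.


Cross-sectional area from continuity:
  A = Q / v = 3.53333 x 10^-9 / 22 = 1.606059 x 10^-10 m^2
Diameter from circular cross-section:
  d = sqrt(4A / pi) * 10^6 (m -> um)
  d = sqrt(4 * 1.606059 x 10^-10 / pi) * 10^6 = 14.3 um

14.3 um


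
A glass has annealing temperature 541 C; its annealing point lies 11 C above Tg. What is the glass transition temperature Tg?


Rearrange T_anneal = Tg + offset for Tg:
  Tg = T_anneal - offset = 541 - 11 = 530 C

530 C


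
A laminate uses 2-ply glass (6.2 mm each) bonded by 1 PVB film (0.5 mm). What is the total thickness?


Total thickness = glass contribution + PVB contribution
  Glass: 2 * 6.2 = 12.4 mm
  PVB: 1 * 0.5 = 0.5 mm
  Total = 12.4 + 0.5 = 12.9 mm

12.9 mm


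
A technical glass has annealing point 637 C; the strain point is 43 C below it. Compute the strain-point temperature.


Strain point = annealing point - difference:
  T_strain = 637 - 43 = 594 C

594 C


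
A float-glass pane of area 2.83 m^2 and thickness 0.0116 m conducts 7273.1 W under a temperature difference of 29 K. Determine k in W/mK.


Fourier's law rearranged: k = Q * t / (A * dT)
  Numerator = 7273.1 * 0.0116 = 84.36796
  Denominator = 2.83 * 29 = 82.07
  k = 84.36796 / 82.07 = 1.028 W/mK

1.028 W/mK


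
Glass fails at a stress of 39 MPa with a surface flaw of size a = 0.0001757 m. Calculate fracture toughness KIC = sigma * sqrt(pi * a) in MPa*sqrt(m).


Fracture toughness: KIC = sigma * sqrt(pi * a)
  pi * a = pi * 0.0001757 = 0.000551978
  sqrt(pi * a) = 0.023494
  KIC = 39 * 0.023494 = 0.916 MPa*sqrt(m)

0.916 MPa*sqrt(m)


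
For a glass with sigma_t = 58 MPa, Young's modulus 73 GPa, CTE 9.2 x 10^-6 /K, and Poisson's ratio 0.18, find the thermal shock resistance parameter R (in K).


Thermal shock resistance: R = sigma * (1 - nu) / (E * alpha)
  Numerator = 58 * (1 - 0.18) = 47.56
  Denominator = 73 * 1000 * (9.2 x 10^-6) = 0.6716
  R = 47.56 / 0.6716 = 70.8 K

70.8 K


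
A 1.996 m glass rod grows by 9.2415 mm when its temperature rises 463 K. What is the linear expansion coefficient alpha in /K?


Rearrange dL = alpha * L0 * dT for alpha:
  alpha = dL / (L0 * dT)
  alpha = (9.2415 / 1000) / (1.996 * 463) = 0.00001 /K = 1 x 10^-5 /K

1 x 10^-5 /K


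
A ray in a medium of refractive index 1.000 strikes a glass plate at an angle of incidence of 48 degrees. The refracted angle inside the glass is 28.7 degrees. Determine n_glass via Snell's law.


Apply Snell's law: n1 * sin(theta1) = n2 * sin(theta2)
  n2 = n1 * sin(theta1) / sin(theta2)
  sin(48) = 0.743145
  sin(28.7) = 0.480223
  n2 = 1.000 * 0.743145 / 0.480223 = 1.5475

1.5475


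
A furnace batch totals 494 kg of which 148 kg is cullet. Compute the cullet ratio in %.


Cullet ratio = (cullet mass / total batch mass) * 100
  Ratio = 148 / 494 * 100 = 29.96%

29.96%


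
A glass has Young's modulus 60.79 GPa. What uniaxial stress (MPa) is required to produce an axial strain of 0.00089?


Rearrange E = sigma / epsilon:
  sigma = E * epsilon
  E (MPa) = 60.79 * 1000 = 60790
  sigma = 60790 * 0.00089 = 54.1 MPa

54.1 MPa


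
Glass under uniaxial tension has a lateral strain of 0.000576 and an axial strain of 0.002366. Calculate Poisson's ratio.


Poisson's ratio: nu = lateral strain / axial strain
  nu = 0.000576 / 0.002366 = 0.2434

0.2434


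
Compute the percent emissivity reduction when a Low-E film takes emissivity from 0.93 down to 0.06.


Percentage reduction = (1 - coated/uncoated) * 100
  Ratio = 0.06 / 0.93 = 0.0645
  Reduction = (1 - 0.0645) * 100 = 93.5%

93.5%


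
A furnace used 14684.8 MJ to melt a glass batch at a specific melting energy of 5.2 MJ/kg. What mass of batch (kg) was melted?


Rearrange E = m * s for m:
  m = E / s
  m = 14684.8 / 5.2 = 2824.0 kg

2824.0 kg


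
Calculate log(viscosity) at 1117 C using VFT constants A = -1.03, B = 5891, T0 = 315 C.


VFT equation: log(eta) = A + B / (T - T0)
  T - T0 = 1117 - 315 = 802
  B / (T - T0) = 5891 / 802 = 7.345
  log(eta) = -1.03 + 7.345 = 6.315

6.315


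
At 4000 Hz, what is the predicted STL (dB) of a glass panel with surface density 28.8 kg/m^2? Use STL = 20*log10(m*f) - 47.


Mass law: STL = 20 * log10(m * f) - 47
  m * f = 28.8 * 4000 = 115200
  log10(115200) = 5.06145
  STL = 20 * 5.06145 - 47 = 101.229 - 47 = 54.2 dB

54.2 dB


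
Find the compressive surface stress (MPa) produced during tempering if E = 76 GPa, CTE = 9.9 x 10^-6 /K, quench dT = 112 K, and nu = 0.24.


Tempering stress: sigma = E * alpha * dT / (1 - nu)
  E (MPa) = 76 * 1000 = 76000
  Numerator = 76000 * (9.9 x 10^-6) * 112 = 84.2688
  Denominator = 1 - 0.24 = 0.76
  sigma = 84.2688 / 0.76 = 110.9 MPa

110.9 MPa


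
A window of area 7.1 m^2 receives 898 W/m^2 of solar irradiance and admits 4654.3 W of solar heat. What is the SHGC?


Rearrange Q = Area * SHGC * Irradiance:
  SHGC = Q / (Area * Irradiance)
  SHGC = 4654.3 / (7.1 * 898) = 0.73

0.73


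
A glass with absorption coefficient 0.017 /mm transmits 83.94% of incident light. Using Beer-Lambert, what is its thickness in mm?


Rearrange T = exp(-alpha * thickness):
  thickness = -ln(T) / alpha
  T = 83.94/100 = 0.8394
  ln(T) = -0.17507
  -ln(T) = 0.17507
  thickness = 0.17507 / 0.017 = 10.3 mm

10.3 mm


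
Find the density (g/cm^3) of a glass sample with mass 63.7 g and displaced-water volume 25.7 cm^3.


Use the definition of density:
  rho = mass / volume
  rho = 63.7 / 25.7 = 2.479 g/cm^3

2.479 g/cm^3


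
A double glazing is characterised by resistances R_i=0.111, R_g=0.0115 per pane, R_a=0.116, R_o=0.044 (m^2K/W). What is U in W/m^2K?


Total thermal resistance (series):
  R_total = R_in + R_glass + R_air + R_glass + R_out
  R_total = 0.111 + 0.0115 + 0.116 + 0.0115 + 0.044 = 0.294 m^2K/W
U-value = 1 / R_total = 1 / 0.294 = 3.401 W/m^2K

3.401 W/m^2K


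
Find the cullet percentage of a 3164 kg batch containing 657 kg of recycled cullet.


Cullet ratio = (cullet mass / total batch mass) * 100
  Ratio = 657 / 3164 * 100 = 20.76%

20.76%


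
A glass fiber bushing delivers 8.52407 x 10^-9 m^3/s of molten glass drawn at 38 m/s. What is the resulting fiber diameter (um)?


Cross-sectional area from continuity:
  A = Q / v = 8.52407 x 10^-9 / 38 = 2.243176 x 10^-10 m^2
Diameter from circular cross-section:
  d = sqrt(4A / pi) * 10^6 (m -> um)
  d = sqrt(4 * 2.243176 x 10^-10 / pi) * 10^6 = 16.9 um

16.9 um


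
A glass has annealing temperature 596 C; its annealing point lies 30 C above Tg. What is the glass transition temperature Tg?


Rearrange T_anneal = Tg + offset for Tg:
  Tg = T_anneal - offset = 596 - 30 = 566 C

566 C


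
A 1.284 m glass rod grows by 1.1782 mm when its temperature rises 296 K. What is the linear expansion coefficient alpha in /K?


Rearrange dL = alpha * L0 * dT for alpha:
  alpha = dL / (L0 * dT)
  alpha = (1.1782 / 1000) / (1.284 * 296) = 0.0000031 /K = 3.1 x 10^-6 /K

3.1 x 10^-6 /K


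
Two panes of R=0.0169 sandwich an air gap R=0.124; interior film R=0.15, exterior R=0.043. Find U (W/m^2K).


Total thermal resistance (series):
  R_total = R_in + R_glass + R_air + R_glass + R_out
  R_total = 0.15 + 0.0169 + 0.124 + 0.0169 + 0.043 = 0.3508 m^2K/W
U-value = 1 / R_total = 1 / 0.3508 = 2.851 W/m^2K

2.851 W/m^2K


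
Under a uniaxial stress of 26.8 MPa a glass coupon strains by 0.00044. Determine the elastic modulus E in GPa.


Young's modulus: E = stress / strain
  E = 26.8 MPa / 0.00044 = 60909.09 MPa
Convert to GPa: 60909.09 / 1000 = 60.91 GPa

60.91 GPa


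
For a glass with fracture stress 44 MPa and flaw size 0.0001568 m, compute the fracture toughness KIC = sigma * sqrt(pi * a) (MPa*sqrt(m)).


Fracture toughness: KIC = sigma * sqrt(pi * a)
  pi * a = pi * 0.0001568 = 0.000492602
  sqrt(pi * a) = 0.022195
  KIC = 44 * 0.022195 = 0.977 MPa*sqrt(m)

0.977 MPa*sqrt(m)


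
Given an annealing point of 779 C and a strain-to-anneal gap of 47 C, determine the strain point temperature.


Strain point = annealing point - difference:
  T_strain = 779 - 47 = 732 C

732 C


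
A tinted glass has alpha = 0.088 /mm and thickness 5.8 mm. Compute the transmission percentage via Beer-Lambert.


Beer-Lambert law: T = exp(-alpha * thickness)
  exponent = -0.088 * 5.8 = -0.5104
  T = exp(-0.5104) = 0.6003
  Percentage = 0.6003 * 100 = 60.03%

60.03%


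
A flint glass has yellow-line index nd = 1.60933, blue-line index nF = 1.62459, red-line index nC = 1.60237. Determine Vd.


Abbe number formula: Vd = (nd - 1) / (nF - nC)
  nd - 1 = 1.60933 - 1 = 0.60933
  nF - nC = 1.62459 - 1.60237 = 0.02222
  Vd = 0.60933 / 0.02222 = 27.42

27.42


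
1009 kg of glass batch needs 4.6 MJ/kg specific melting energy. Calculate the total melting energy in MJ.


Total energy = mass * specific energy
  E = 1009 * 4.6 = 4641.4 MJ

4641.4 MJ


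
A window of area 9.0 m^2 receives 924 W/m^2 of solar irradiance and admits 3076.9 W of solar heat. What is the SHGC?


Rearrange Q = Area * SHGC * Irradiance:
  SHGC = Q / (Area * Irradiance)
  SHGC = 3076.9 / (9.0 * 924) = 0.37

0.37


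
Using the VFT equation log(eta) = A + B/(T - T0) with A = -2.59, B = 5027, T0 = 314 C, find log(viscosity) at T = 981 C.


VFT equation: log(eta) = A + B / (T - T0)
  T - T0 = 981 - 314 = 667
  B / (T - T0) = 5027 / 667 = 7.537
  log(eta) = -2.59 + 7.537 = 4.947

4.947


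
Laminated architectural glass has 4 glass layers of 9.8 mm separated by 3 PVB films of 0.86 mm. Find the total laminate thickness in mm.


Total thickness = glass contribution + PVB contribution
  Glass: 4 * 9.8 = 39.2 mm
  PVB: 3 * 0.86 = 2.58 mm
  Total = 39.2 + 2.58 = 41.78 mm

41.78 mm


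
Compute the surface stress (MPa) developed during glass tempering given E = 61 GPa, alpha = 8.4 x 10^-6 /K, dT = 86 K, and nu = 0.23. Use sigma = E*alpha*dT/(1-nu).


Tempering stress: sigma = E * alpha * dT / (1 - nu)
  E (MPa) = 61 * 1000 = 61000
  Numerator = 61000 * (8.4 x 10^-6) * 86 = 44.0664
  Denominator = 1 - 0.23 = 0.77
  sigma = 44.0664 / 0.77 = 57.2 MPa

57.2 MPa


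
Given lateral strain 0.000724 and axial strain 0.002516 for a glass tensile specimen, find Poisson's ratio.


Poisson's ratio: nu = lateral strain / axial strain
  nu = 0.000724 / 0.002516 = 0.2878

0.2878


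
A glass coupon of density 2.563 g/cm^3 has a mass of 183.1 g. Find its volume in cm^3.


Rearrange rho = m / V:
  V = m / rho
  V = 183.1 / 2.563 = 71.44 cm^3

71.44 cm^3


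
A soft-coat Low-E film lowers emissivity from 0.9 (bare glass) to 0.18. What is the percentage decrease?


Percentage reduction = (1 - coated/uncoated) * 100
  Ratio = 0.18 / 0.9 = 0.2
  Reduction = (1 - 0.2) * 100 = 80.0%

80.0%


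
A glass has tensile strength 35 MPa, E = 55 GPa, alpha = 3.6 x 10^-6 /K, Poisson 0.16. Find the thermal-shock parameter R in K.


Thermal shock resistance: R = sigma * (1 - nu) / (E * alpha)
  Numerator = 35 * (1 - 0.16) = 29.4
  Denominator = 55 * 1000 * (3.6 x 10^-6) = 0.198
  R = 29.4 / 0.198 = 148.5 K

148.5 K


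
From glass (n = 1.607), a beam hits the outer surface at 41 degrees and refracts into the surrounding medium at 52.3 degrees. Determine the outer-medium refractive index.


Apply Snell's law: n1 * sin(theta1) = n2 * sin(theta2)
  n2 = n1 * sin(theta1) / sin(theta2)
  sin(41) = 0.656059
  sin(52.3) = 0.791224
  n2 = 1.607 * 0.656059 / 0.791224 = 1.3325

1.3325


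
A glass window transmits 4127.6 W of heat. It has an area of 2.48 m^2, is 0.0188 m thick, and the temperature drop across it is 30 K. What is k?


Fourier's law rearranged: k = Q * t / (A * dT)
  Numerator = 4127.6 * 0.0188 = 77.59888
  Denominator = 2.48 * 30 = 74.4
  k = 77.59888 / 74.4 = 1.043 W/mK

1.043 W/mK


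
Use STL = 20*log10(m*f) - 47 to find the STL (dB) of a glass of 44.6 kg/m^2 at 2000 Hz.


Mass law: STL = 20 * log10(m * f) - 47
  m * f = 44.6 * 2000 = 89200
  log10(89200) = 4.95036
  STL = 20 * 4.95036 - 47 = 99.0072 - 47 = 52.0 dB

52.0 dB


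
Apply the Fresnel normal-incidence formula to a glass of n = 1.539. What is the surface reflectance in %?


Fresnel reflectance at normal incidence:
  R = ((n - 1)/(n + 1))^2
  (n - 1)/(n + 1) = (1.539 - 1)/(1.539 + 1) = 0.212288
  R = 0.212288^2 = 0.0450662
  R(%) = 0.0450662 * 100 = 4.507%

4.507%


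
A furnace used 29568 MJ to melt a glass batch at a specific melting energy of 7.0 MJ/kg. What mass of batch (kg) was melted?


Rearrange E = m * s for m:
  m = E / s
  m = 29568 / 7.0 = 4224.0 kg

4224.0 kg


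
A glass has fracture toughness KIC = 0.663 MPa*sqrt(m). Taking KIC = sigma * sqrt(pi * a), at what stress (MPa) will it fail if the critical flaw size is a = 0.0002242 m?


Rearrange KIC = sigma * sqrt(pi * a):
  sigma = KIC / sqrt(pi * a)
  sqrt(pi * 0.0002242) = 0.026539
  sigma = 0.663 / 0.026539 = 24.98 MPa

24.98 MPa


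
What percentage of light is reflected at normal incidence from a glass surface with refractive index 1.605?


Fresnel reflectance at normal incidence:
  R = ((n - 1)/(n + 1))^2
  (n - 1)/(n + 1) = (1.605 - 1)/(1.605 + 1) = 0.232246
  R = 0.232246^2 = 0.0539382
  R(%) = 0.0539382 * 100 = 5.394%

5.394%


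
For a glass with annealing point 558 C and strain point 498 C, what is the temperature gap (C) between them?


Gap = T_anneal - T_strain:
  gap = 558 - 498 = 60 C

60 C


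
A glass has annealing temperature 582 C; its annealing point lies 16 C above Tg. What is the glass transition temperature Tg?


Rearrange T_anneal = Tg + offset for Tg:
  Tg = T_anneal - offset = 582 - 16 = 566 C

566 C


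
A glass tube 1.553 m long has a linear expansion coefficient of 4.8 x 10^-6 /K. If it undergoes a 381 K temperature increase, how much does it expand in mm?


Thermal expansion formula: dL = alpha * L0 * dT
  dL = (4.8 x 10^-6) * 1.553 * 381 = 0.00284013 m
Convert to mm: 0.00284013 * 1000 = 2.8401 mm

2.8401 mm


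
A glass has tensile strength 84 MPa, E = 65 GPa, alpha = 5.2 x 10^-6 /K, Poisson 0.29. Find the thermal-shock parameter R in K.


Thermal shock resistance: R = sigma * (1 - nu) / (E * alpha)
  Numerator = 84 * (1 - 0.29) = 59.64
  Denominator = 65 * 1000 * (5.2 x 10^-6) = 0.338
  R = 59.64 / 0.338 = 176.4 K

176.4 K


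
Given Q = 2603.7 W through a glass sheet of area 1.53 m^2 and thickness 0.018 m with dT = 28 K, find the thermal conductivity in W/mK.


Fourier's law rearranged: k = Q * t / (A * dT)
  Numerator = 2603.7 * 0.018 = 46.8666
  Denominator = 1.53 * 28 = 42.84
  k = 46.8666 / 42.84 = 1.094 W/mK

1.094 W/mK


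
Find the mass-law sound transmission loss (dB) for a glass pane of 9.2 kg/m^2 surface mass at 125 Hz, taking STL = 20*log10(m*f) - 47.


Mass law: STL = 20 * log10(m * f) - 47
  m * f = 9.2 * 125 = 1150
  log10(1150) = 3.0607
  STL = 20 * 3.0607 - 47 = 61.214 - 47 = 14.2 dB

14.2 dB


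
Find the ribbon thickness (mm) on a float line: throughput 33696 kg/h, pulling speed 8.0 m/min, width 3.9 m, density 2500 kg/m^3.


Ribbon cross-section from mass balance:
  Volume rate = throughput / density = 33696 / 2500 = 13.4784 m^3/h
  thickness = volume rate / (speed * 60 * width), i.e.
  thickness = throughput / (60 * speed * width * density) * 1000
  thickness = 33696 / (60 * 8.0 * 3.9 * 2500) * 1000 = 7.2 mm

7.2 mm


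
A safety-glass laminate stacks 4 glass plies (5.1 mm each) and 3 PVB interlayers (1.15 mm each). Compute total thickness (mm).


Total thickness = glass contribution + PVB contribution
  Glass: 4 * 5.1 = 20.4 mm
  PVB: 3 * 1.15 = 3.45 mm
  Total = 20.4 + 3.45 = 23.85 mm

23.85 mm


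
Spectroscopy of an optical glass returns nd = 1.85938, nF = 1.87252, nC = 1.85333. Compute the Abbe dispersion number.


Abbe number formula: Vd = (nd - 1) / (nF - nC)
  nd - 1 = 1.85938 - 1 = 0.85938
  nF - nC = 1.87252 - 1.85333 = 0.01919
  Vd = 0.85938 / 0.01919 = 44.78

44.78


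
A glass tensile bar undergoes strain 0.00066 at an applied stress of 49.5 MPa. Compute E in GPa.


Young's modulus: E = stress / strain
  E = 49.5 MPa / 0.00066 = 75000 MPa
Convert to GPa: 75000 / 1000 = 75.0 GPa

75.0 GPa


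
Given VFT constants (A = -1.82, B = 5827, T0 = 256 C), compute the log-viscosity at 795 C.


VFT equation: log(eta) = A + B / (T - T0)
  T - T0 = 795 - 256 = 539
  B / (T - T0) = 5827 / 539 = 10.811
  log(eta) = -1.82 + 10.811 = 8.991

8.991


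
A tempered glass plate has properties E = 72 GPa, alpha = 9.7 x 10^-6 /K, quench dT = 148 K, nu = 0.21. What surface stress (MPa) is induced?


Tempering stress: sigma = E * alpha * dT / (1 - nu)
  E (MPa) = 72 * 1000 = 72000
  Numerator = 72000 * (9.7 x 10^-6) * 148 = 103.3632
  Denominator = 1 - 0.21 = 0.79
  sigma = 103.3632 / 0.79 = 130.8 MPa

130.8 MPa


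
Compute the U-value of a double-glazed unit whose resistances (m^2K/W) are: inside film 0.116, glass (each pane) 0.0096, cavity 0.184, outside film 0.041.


Total thermal resistance (series):
  R_total = R_in + R_glass + R_air + R_glass + R_out
  R_total = 0.116 + 0.0096 + 0.184 + 0.0096 + 0.041 = 0.3602 m^2K/W
U-value = 1 / R_total = 1 / 0.3602 = 2.776 W/m^2K

2.776 W/m^2K


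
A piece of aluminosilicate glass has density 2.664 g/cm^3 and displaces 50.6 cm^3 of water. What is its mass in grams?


Rearrange rho = m / V:
  m = rho * V
  m = 2.664 * 50.6 = 134.798 g

134.798 g


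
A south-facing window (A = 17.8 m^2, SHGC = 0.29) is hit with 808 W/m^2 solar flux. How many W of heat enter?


Solar heat gain: Q = Area * SHGC * Irradiance
  Q = 17.8 * 0.29 * 808 = 4170.9 W

4170.9 W


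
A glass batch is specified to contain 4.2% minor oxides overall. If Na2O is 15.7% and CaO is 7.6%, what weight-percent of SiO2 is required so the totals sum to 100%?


Known pieces sum to 100%:
  SiO2 = 100 - (others + Na2O + CaO)
  SiO2 = 100 - (4.2 + 15.7 + 7.6) = 72.5%

72.5%


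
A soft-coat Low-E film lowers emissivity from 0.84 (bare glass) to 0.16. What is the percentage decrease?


Percentage reduction = (1 - coated/uncoated) * 100
  Ratio = 0.16 / 0.84 = 0.1905
  Reduction = (1 - 0.1905) * 100 = 81.0%

81.0%


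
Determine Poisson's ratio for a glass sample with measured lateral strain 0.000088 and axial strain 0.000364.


Poisson's ratio: nu = lateral strain / axial strain
  nu = 0.000088 / 0.000364 = 0.2418

0.2418


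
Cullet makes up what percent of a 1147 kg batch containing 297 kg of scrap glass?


Cullet ratio = (cullet mass / total batch mass) * 100
  Ratio = 297 / 1147 * 100 = 25.89%

25.89%


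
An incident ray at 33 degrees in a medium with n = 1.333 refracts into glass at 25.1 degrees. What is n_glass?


Apply Snell's law: n1 * sin(theta1) = n2 * sin(theta2)
  n2 = n1 * sin(theta1) / sin(theta2)
  sin(33) = 0.544639
  sin(25.1) = 0.424199
  n2 = 1.333 * 0.544639 / 0.424199 = 1.7115

1.7115


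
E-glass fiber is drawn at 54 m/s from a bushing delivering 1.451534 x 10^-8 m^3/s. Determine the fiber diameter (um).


Cross-sectional area from continuity:
  A = Q / v = 1.451534 x 10^-8 / 54 = 2.688026 x 10^-10 m^2
Diameter from circular cross-section:
  d = sqrt(4A / pi) * 10^6 (m -> um)
  d = sqrt(4 * 2.688026 x 10^-10 / pi) * 10^6 = 18.5 um

18.5 um


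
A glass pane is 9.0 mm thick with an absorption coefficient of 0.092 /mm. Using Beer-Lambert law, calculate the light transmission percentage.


Beer-Lambert law: T = exp(-alpha * thickness)
  exponent = -0.092 * 9.0 = -0.828
  T = exp(-0.828) = 0.4369
  Percentage = 0.4369 * 100 = 43.69%

43.69%


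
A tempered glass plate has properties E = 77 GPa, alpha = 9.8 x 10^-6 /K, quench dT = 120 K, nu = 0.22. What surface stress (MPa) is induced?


Tempering stress: sigma = E * alpha * dT / (1 - nu)
  E (MPa) = 77 * 1000 = 77000
  Numerator = 77000 * (9.8 x 10^-6) * 120 = 90.552
  Denominator = 1 - 0.22 = 0.78
  sigma = 90.552 / 0.78 = 116.1 MPa

116.1 MPa


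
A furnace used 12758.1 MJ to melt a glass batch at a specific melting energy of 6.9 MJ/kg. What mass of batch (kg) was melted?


Rearrange E = m * s for m:
  m = E / s
  m = 12758.1 / 6.9 = 1849.0 kg

1849.0 kg


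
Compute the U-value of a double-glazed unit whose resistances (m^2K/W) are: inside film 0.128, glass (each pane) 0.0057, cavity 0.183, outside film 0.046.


Total thermal resistance (series):
  R_total = R_in + R_glass + R_air + R_glass + R_out
  R_total = 0.128 + 0.0057 + 0.183 + 0.0057 + 0.046 = 0.3684 m^2K/W
U-value = 1 / R_total = 1 / 0.3684 = 2.714 W/m^2K

2.714 W/m^2K


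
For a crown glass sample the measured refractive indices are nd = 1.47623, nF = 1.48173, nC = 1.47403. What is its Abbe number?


Abbe number formula: Vd = (nd - 1) / (nF - nC)
  nd - 1 = 1.47623 - 1 = 0.47623
  nF - nC = 1.48173 - 1.47403 = 0.0077
  Vd = 0.47623 / 0.0077 = 61.85

61.85


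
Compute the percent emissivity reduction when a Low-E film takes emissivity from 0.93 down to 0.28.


Percentage reduction = (1 - coated/uncoated) * 100
  Ratio = 0.28 / 0.93 = 0.3011
  Reduction = (1 - 0.3011) * 100 = 69.9%

69.9%


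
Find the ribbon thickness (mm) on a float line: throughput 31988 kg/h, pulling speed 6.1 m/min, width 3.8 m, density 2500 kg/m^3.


Ribbon cross-section from mass balance:
  Volume rate = throughput / density = 31988 / 2500 = 12.7952 m^3/h
  thickness = volume rate / (speed * 60 * width), i.e.
  thickness = throughput / (60 * speed * width * density) * 1000
  thickness = 31988 / (60 * 6.1 * 3.8 * 2500) * 1000 = 9.2 mm

9.2 mm


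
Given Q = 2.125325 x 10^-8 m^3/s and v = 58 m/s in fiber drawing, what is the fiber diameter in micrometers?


Cross-sectional area from continuity:
  A = Q / v = 2.125325 x 10^-8 / 58 = 3.664353 x 10^-10 m^2
Diameter from circular cross-section:
  d = sqrt(4A / pi) * 10^6 (m -> um)
  d = sqrt(4 * 3.664353 x 10^-10 / pi) * 10^6 = 21.6 um

21.6 um


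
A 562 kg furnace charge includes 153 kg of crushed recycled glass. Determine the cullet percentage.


Cullet ratio = (cullet mass / total batch mass) * 100
  Ratio = 153 / 562 * 100 = 27.22%

27.22%


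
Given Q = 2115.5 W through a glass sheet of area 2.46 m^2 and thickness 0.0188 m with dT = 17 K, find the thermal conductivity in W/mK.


Fourier's law rearranged: k = Q * t / (A * dT)
  Numerator = 2115.5 * 0.0188 = 39.7714
  Denominator = 2.46 * 17 = 41.82
  k = 39.7714 / 41.82 = 0.951 W/mK

0.951 W/mK


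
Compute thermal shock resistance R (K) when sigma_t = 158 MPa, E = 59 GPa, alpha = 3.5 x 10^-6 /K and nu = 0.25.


Thermal shock resistance: R = sigma * (1 - nu) / (E * alpha)
  Numerator = 158 * (1 - 0.25) = 118.5
  Denominator = 59 * 1000 * (3.5 x 10^-6) = 0.2065
  R = 118.5 / 0.2065 = 573.8 K

573.8 K


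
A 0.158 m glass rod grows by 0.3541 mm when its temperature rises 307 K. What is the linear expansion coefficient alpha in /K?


Rearrange dL = alpha * L0 * dT for alpha:
  alpha = dL / (L0 * dT)
  alpha = (0.3541 / 1000) / (0.158 * 307) = 0.0000073 /K = 7.3 x 10^-6 /K

7.3 x 10^-6 /K


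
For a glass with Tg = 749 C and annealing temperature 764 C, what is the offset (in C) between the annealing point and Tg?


Offset = T_anneal - Tg:
  offset = 764 - 749 = 15 C

15 C


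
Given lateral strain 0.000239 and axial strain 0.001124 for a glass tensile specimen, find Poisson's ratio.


Poisson's ratio: nu = lateral strain / axial strain
  nu = 0.000239 / 0.001124 = 0.2126

0.2126


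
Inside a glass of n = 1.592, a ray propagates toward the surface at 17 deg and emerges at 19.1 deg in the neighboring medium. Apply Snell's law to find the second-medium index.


Apply Snell's law: n1 * sin(theta1) = n2 * sin(theta2)
  n2 = n1 * sin(theta1) / sin(theta2)
  sin(17) = 0.292372
  sin(19.1) = 0.327218
  n2 = 1.592 * 0.292372 / 0.327218 = 1.4225

1.4225


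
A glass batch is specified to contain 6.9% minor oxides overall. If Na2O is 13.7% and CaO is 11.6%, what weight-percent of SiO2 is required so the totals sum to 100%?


Known pieces sum to 100%:
  SiO2 = 100 - (others + Na2O + CaO)
  SiO2 = 100 - (6.9 + 13.7 + 11.6) = 67.8%

67.8%


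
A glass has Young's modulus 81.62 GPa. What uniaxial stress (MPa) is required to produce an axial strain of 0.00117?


Rearrange E = sigma / epsilon:
  sigma = E * epsilon
  E (MPa) = 81.62 * 1000 = 81620
  sigma = 81620 * 0.00117 = 95.5 MPa

95.5 MPa


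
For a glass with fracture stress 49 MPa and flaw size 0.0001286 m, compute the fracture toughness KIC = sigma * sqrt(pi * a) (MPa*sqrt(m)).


Fracture toughness: KIC = sigma * sqrt(pi * a)
  pi * a = pi * 0.0001286 = 0.000404009
  sqrt(pi * a) = 0.0201
  KIC = 49 * 0.0201 = 0.985 MPa*sqrt(m)

0.985 MPa*sqrt(m)


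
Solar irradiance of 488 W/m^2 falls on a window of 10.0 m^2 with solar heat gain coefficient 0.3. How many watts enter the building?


Solar heat gain: Q = Area * SHGC * Irradiance
  Q = 10.0 * 0.3 * 488 = 1464 W

1464 W


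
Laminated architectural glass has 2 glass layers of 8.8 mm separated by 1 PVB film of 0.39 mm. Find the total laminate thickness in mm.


Total thickness = glass contribution + PVB contribution
  Glass: 2 * 8.8 = 17.6 mm
  PVB: 1 * 0.39 = 0.39 mm
  Total = 17.6 + 0.39 = 17.99 mm

17.99 mm


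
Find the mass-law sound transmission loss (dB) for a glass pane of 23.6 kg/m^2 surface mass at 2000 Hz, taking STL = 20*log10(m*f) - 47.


Mass law: STL = 20 * log10(m * f) - 47
  m * f = 23.6 * 2000 = 47200
  log10(47200) = 4.67394
  STL = 20 * 4.67394 - 47 = 93.4788 - 47 = 46.5 dB

46.5 dB


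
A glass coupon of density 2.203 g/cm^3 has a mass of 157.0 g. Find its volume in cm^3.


Rearrange rho = m / V:
  V = m / rho
  V = 157.0 / 2.203 = 71.266 cm^3

71.266 cm^3


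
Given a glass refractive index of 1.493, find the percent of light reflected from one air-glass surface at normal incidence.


Fresnel reflectance at normal incidence:
  R = ((n - 1)/(n + 1))^2
  (n - 1)/(n + 1) = (1.493 - 1)/(1.493 + 1) = 0.197754
  R = 0.197754^2 = 0.0391066
  R(%) = 0.0391066 * 100 = 3.911%

3.911%


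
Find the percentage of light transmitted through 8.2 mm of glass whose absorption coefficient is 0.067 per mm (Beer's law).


Beer-Lambert law: T = exp(-alpha * thickness)
  exponent = -0.067 * 8.2 = -0.5494
  T = exp(-0.5494) = 0.5773
  Percentage = 0.5773 * 100 = 57.73%

57.73%


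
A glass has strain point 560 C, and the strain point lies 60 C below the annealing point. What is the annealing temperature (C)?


T_anneal = T_strain + gap:
  T_anneal = 560 + 60 = 620 C

620 C


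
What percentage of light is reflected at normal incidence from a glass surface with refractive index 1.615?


Fresnel reflectance at normal incidence:
  R = ((n - 1)/(n + 1))^2
  (n - 1)/(n + 1) = (1.615 - 1)/(1.615 + 1) = 0.235182
  R = 0.235182^2 = 0.0553106
  R(%) = 0.0553106 * 100 = 5.531%

5.531%


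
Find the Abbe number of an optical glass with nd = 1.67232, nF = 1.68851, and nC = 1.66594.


Abbe number formula: Vd = (nd - 1) / (nF - nC)
  nd - 1 = 1.67232 - 1 = 0.67232
  nF - nC = 1.68851 - 1.66594 = 0.02257
  Vd = 0.67232 / 0.02257 = 29.79

29.79


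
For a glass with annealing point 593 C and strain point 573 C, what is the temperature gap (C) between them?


Gap = T_anneal - T_strain:
  gap = 593 - 573 = 20 C

20 C


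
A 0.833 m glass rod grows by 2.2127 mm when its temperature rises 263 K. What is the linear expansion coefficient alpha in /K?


Rearrange dL = alpha * L0 * dT for alpha:
  alpha = dL / (L0 * dT)
  alpha = (2.2127 / 1000) / (0.833 * 263) = 0.0000101 /K = 1.01 x 10^-5 /K

1.01 x 10^-5 /K


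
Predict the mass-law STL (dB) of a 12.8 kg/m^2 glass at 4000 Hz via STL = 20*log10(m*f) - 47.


Mass law: STL = 20 * log10(m * f) - 47
  m * f = 12.8 * 4000 = 51200
  log10(51200) = 4.70927
  STL = 20 * 4.70927 - 47 = 94.1854 - 47 = 47.2 dB

47.2 dB


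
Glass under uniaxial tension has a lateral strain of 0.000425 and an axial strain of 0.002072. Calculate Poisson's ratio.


Poisson's ratio: nu = lateral strain / axial strain
  nu = 0.000425 / 0.002072 = 0.2051

0.2051


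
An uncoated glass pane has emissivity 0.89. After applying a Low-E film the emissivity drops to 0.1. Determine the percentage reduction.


Percentage reduction = (1 - coated/uncoated) * 100
  Ratio = 0.1 / 0.89 = 0.1124
  Reduction = (1 - 0.1124) * 100 = 88.8%

88.8%


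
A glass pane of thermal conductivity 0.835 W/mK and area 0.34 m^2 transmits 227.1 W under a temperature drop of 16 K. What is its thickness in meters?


Fourier's law: t = k * A * dT / Q
  t = 0.835 * 0.34 * 16 / 227.1
  t = 4.5424 / 227.1 = 0.02 m

0.02 m


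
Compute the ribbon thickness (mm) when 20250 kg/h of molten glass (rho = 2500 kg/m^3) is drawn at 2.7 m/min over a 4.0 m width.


Ribbon cross-section from mass balance:
  Volume rate = throughput / density = 20250 / 2500 = 8.1 m^3/h
  thickness = volume rate / (speed * 60 * width), i.e.
  thickness = throughput / (60 * speed * width * density) * 1000
  thickness = 20250 / (60 * 2.7 * 4.0 * 2500) * 1000 = 12.5 mm

12.5 mm


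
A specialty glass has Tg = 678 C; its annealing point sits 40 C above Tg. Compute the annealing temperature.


The annealing temperature is Tg plus the offset:
  T_anneal = 678 + 40 = 718 C

718 C


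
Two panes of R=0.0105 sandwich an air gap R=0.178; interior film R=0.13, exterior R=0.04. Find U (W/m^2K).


Total thermal resistance (series):
  R_total = R_in + R_glass + R_air + R_glass + R_out
  R_total = 0.13 + 0.0105 + 0.178 + 0.0105 + 0.04 = 0.369 m^2K/W
U-value = 1 / R_total = 1 / 0.369 = 2.71 W/m^2K

2.71 W/m^2K
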